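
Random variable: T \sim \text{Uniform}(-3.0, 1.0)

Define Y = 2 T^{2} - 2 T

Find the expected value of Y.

E[Y] = 2*E[T²] - 2*E[T]
E[T] = -1
E[T²] = Var(T) + (E[T])² = 1.3333333 + 1 = 2.3333333
E[Y] = 2*2.3333333 - 2*(-1) = 6.6666667

6.6666667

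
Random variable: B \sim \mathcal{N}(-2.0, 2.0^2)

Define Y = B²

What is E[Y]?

Using E[X²] = Var(X) + (E[X])²:
E[B] = -2
Var(B) = 2.0^2 = 4
E[B²] = 4 + (-2)² = 4 + 4 = 8

8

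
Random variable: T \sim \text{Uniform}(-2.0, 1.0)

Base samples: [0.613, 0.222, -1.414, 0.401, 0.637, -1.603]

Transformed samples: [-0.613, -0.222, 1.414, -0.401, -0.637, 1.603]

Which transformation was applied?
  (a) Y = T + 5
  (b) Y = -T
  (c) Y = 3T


Checking option (b) Y = -T:
  T = 0.613 -> Y = -0.613 ✓
  T = 0.222 -> Y = -0.222 ✓
  T = -1.414 -> Y = 1.414 ✓
All samples match this transformation.

(b) -T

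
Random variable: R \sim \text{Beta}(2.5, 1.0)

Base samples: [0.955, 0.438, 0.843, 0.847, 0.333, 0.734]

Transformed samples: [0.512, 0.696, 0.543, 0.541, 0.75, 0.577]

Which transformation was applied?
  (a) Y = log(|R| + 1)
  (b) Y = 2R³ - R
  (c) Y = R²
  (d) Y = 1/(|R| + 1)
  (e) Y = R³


Checking option (d) Y = 1/(|R| + 1):
  R = 0.955 -> Y = 0.512 ✓
  R = 0.438 -> Y = 0.696 ✓
  R = 0.843 -> Y = 0.543 ✓
All samples match this transformation.

(d) 1/(|R| + 1)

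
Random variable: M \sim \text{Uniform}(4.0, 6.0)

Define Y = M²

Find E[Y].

Using E[X²] = Var(X) + (E[X])²:
E[M] = 5
Var(M) = (6 - 4)^2/12 = 0.33333333
E[M²] = 0.33333333 + 5² = 0.33333333 + 25 = 25.333333

25.333333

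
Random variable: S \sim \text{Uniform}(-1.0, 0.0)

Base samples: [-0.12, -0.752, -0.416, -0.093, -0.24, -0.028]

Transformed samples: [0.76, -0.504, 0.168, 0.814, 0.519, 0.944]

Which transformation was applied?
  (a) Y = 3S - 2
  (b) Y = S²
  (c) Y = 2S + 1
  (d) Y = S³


Checking option (c) Y = 2S + 1:
  S = -0.12 -> Y = 0.76 ✓
  S = -0.752 -> Y = -0.504 ✓
  S = -0.416 -> Y = 0.168 ✓
All samples match this transformation.

(c) 2S + 1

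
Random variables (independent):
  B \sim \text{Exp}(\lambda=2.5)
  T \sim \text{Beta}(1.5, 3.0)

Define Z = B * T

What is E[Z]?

For independent RVs: E[XY] = E[X]*E[Y]
E[B] = 0.4
E[T] = 0.33333333
E[Z] = 0.4 * 0.33333333 = 0.13333333

0.13333333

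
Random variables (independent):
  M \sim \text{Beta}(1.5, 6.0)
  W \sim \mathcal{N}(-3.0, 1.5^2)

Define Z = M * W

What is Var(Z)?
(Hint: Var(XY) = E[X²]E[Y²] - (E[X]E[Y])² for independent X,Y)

Var(XY) = E[X²]E[Y²] - (E[X]E[Y])²
E[M] = 0.2, Var(M) = 0.018823529
E[W] = -3, Var(W) = 2.25
E[M²] = 0.018823529 + 0.2² = 0.058823529
E[W²] = 2.25 + (-3)² = 11.25
Var(Z) = 0.058823529*11.25 - (0.2*(-3))²
= 0.66176471 - 0.36 = 0.30176471

0.30176471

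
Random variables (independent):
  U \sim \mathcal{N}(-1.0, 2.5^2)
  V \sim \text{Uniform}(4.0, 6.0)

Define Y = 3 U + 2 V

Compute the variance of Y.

For independent RVs: Var(aX + bY) = a²Var(X) + b²Var(Y)
Var(U) = 6.25
Var(V) = 0.33333333
Var(Y) = 3²*6.25 + 2²*0.33333333
= 9*6.25 + 4*0.33333333 = 57.583333

57.583333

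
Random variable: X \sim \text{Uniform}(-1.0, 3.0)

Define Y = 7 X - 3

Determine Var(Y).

For Y = aX + b: Var(Y) = a² * Var(X)
Var(X) = (3 + 1)^2/12 = 1.3333333
Var(Y) = 7² * 1.3333333 = 49 * 1.3333333 = 65.333333

65.333333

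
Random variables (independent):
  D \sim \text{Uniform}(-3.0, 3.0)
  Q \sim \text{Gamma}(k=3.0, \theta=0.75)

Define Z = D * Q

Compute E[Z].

For independent RVs: E[XY] = E[X]*E[Y]
E[D] = 0
E[Q] = 2.25
E[Z] = 0 * 2.25 = 0

0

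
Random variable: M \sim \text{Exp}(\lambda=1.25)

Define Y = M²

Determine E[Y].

E[M²] = Var(M) + (E[M])² = 0.64 + 0.64 = 1.28

1.28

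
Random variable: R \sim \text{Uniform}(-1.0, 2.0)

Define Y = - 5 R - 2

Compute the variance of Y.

For Y = aR + b: Var(Y) = a² * Var(R)
Var(R) = (2 + 1)^2/12 = 0.75
Var(Y) = (-5)² * 0.75 = 25 * 0.75 = 18.75

18.75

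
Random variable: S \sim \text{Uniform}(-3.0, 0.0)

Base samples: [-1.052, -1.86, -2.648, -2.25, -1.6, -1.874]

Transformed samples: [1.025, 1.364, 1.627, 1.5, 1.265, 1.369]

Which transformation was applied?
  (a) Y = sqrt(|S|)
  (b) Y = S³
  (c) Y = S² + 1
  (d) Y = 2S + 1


Checking option (a) Y = sqrt(|S|):
  S = -1.052 -> Y = 1.025 ✓
  S = -1.86 -> Y = 1.364 ✓
  S = -2.648 -> Y = 1.627 ✓
All samples match this transformation.

(a) sqrt(|S|)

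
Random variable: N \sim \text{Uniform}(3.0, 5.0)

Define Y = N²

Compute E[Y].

E[N²] = Var(N) + (E[N])² = 0.33333333 + 16 = 16.333333

16.333333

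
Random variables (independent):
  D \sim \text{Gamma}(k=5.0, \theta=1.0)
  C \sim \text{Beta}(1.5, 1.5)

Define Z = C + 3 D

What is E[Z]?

E[Z] = 3*E[D] + 1*E[C]
E[D] = 5
E[C] = 0.5
E[Z] = 3*5 + 1*0.5 = 15.5

15.5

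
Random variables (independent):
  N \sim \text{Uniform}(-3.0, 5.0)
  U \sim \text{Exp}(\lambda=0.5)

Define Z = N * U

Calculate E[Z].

For independent RVs: E[XY] = E[X]*E[Y]
E[N] = 1
E[U] = 2
E[Z] = 1 * 2 = 2

2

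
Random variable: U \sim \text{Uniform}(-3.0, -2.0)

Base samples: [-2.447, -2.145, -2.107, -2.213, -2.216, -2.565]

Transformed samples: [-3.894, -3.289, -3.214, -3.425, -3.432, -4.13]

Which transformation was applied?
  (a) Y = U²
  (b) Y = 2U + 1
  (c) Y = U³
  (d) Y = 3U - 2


Checking option (b) Y = 2U + 1:
  U = -2.447 -> Y = -3.894 ✓
  U = -2.145 -> Y = -3.289 ✓
  U = -2.107 -> Y = -3.214 ✓
All samples match this transformation.

(b) 2U + 1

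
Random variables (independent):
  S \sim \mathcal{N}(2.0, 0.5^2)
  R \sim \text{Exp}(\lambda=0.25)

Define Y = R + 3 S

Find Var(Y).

For independent RVs: Var(aX + bY) = a²Var(X) + b²Var(Y)
Var(S) = 0.25
Var(R) = 16
Var(Y) = 3²*0.25 + 1²*16
= 9*0.25 + 1*16 = 18.25

18.25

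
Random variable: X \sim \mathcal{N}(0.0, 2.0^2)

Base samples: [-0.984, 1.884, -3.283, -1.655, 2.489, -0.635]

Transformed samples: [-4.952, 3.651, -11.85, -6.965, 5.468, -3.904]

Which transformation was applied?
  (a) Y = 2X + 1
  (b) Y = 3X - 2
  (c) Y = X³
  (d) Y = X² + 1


Checking option (b) Y = 3X - 2:
  X = -0.984 -> Y = -4.952 ✓
  X = 1.884 -> Y = 3.651 ✓
  X = -3.283 -> Y = -11.85 ✓
All samples match this transformation.

(b) 3X - 2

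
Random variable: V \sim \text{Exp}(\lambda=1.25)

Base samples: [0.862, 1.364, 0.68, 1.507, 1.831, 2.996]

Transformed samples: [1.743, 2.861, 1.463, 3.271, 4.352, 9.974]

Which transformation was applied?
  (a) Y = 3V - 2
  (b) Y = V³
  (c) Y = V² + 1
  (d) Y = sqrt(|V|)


Checking option (c) Y = V² + 1:
  V = 0.862 -> Y = 1.743 ✓
  V = 1.364 -> Y = 2.861 ✓
  V = 0.68 -> Y = 1.463 ✓
All samples match this transformation.

(c) V² + 1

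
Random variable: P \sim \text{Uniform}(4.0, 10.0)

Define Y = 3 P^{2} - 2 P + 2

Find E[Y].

E[Y] = 3*E[P²] - 2*E[P] + 2
E[P] = 7
E[P²] = Var(P) + (E[P])² = 3 + 49 = 52
E[Y] = 3*52 - 2*7 + 2 = 144

144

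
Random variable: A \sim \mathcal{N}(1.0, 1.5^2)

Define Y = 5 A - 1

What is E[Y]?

For Y = 5A - 1:
E[Y] = 5 * E[A] - 1
E[A] = 1.0 = 1
E[Y] = 5 * 1 - 1 = 4

4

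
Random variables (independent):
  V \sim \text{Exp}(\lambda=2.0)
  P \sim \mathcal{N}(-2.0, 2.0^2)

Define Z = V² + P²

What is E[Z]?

E[Z] = E[V²] + E[P²]
E[V²] = Var(V) + E[V]² = 0.25 + 0.25 = 0.5
E[P²] = Var(P) + E[P]² = 4 + 4 = 8
E[Z] = 0.5 + 8 = 8.5

8.5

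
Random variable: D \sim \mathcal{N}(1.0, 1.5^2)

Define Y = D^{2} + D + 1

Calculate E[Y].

E[Y] = 1*E[D²] + 1*E[D] + 1
E[D] = 1
E[D²] = Var(D) + (E[D])² = 2.25 + 1 = 3.25
E[Y] = 1*3.25 + 1*1 + 1 = 5.25

5.25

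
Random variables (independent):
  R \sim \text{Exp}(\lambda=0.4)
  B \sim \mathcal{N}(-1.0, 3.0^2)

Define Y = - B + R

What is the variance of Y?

For independent RVs: Var(aX + bY) = a²Var(X) + b²Var(Y)
Var(R) = 6.25
Var(B) = 9
Var(Y) = 1²*6.25 + (-1)²*9
= 1*6.25 + 1*9 = 15.25

15.25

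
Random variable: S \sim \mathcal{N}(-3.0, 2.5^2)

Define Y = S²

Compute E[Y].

E[S²] = Var(S) + (E[S])² = 6.25 + 9 = 15.25

15.25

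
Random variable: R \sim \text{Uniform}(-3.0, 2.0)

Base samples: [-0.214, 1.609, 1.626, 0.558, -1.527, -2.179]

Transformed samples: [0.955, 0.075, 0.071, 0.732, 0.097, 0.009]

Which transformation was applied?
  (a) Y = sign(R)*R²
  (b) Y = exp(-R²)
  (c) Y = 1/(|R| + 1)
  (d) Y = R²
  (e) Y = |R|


Checking option (b) Y = exp(-R²):
  R = -0.214 -> Y = 0.955 ✓
  R = 1.609 -> Y = 0.075 ✓
  R = 1.626 -> Y = 0.071 ✓
All samples match this transformation.

(b) exp(-R²)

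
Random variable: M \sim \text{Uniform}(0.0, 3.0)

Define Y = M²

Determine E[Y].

Using E[X²] = Var(X) + (E[X])²:
E[M] = 1.5
Var(M) = (3 - 0)^2/12 = 0.75
E[M²] = 0.75 + 1.5² = 0.75 + 2.25 = 3

3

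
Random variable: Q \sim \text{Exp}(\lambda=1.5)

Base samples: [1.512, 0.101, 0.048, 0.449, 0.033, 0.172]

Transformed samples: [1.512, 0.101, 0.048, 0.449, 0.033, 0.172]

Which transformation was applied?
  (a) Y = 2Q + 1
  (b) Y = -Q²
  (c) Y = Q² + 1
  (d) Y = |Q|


Checking option (d) Y = |Q|:
  Q = 1.512 -> Y = 1.512 ✓
  Q = 0.101 -> Y = 0.101 ✓
  Q = 0.048 -> Y = 0.048 ✓
All samples match this transformation.

(d) |Q|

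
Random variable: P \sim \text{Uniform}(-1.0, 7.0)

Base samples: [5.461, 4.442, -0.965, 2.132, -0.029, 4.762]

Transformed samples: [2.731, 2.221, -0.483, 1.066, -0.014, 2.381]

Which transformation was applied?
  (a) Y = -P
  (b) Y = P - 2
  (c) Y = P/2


Checking option (c) Y = P/2:
  P = 5.461 -> Y = 2.731 ✓
  P = 4.442 -> Y = 2.221 ✓
  P = -0.965 -> Y = -0.483 ✓
All samples match this transformation.

(c) P/2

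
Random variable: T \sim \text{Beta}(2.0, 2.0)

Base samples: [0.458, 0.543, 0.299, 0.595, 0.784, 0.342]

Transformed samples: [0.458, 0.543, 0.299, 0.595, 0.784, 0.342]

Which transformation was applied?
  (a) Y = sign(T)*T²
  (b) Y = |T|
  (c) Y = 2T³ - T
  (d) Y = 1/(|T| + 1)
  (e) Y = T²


Checking option (b) Y = |T|:
  T = 0.458 -> Y = 0.458 ✓
  T = 0.543 -> Y = 0.543 ✓
  T = 0.299 -> Y = 0.299 ✓
All samples match this transformation.

(b) |T|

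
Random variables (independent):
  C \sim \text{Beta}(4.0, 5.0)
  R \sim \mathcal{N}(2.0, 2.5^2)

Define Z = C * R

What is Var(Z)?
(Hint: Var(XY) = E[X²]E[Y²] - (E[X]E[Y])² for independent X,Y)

Var(XY) = E[X²]E[Y²] - (E[X]E[Y])²
E[C] = 0.44444444, Var(C) = 0.024691358
E[R] = 2, Var(R) = 6.25
E[C²] = 0.024691358 + 0.44444444² = 0.22222222
E[R²] = 6.25 + 2² = 10.25
Var(Z) = 0.22222222*10.25 - (0.44444444*2)²
= 2.2777778 - 0.79012346 = 1.4876543

1.4876543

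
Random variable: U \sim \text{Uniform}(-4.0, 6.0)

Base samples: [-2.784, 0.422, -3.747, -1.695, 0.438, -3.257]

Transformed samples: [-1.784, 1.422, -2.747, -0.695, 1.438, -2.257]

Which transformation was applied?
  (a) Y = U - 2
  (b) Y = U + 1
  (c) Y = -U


Checking option (b) Y = U + 1:
  U = -2.784 -> Y = -1.784 ✓
  U = 0.422 -> Y = 1.422 ✓
  U = -3.747 -> Y = -2.747 ✓
All samples match this transformation.

(b) U + 1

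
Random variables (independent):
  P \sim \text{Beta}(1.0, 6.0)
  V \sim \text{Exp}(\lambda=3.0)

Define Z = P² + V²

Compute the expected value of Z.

E[Z] = E[P²] + E[V²]
E[P²] = Var(P) + E[P]² = 0.015306122 + 0.020408163 = 0.035714286
E[V²] = Var(V) + E[V]² = 0.11111111 + 0.11111111 = 0.22222222
E[Z] = 0.035714286 + 0.22222222 = 0.25793651

0.25793651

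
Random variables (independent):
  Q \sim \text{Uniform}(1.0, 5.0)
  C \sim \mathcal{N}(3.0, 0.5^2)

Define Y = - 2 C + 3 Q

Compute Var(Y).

For independent RVs: Var(aX + bY) = a²Var(X) + b²Var(Y)
Var(Q) = 1.3333333
Var(C) = 0.25
Var(Y) = 3²*1.3333333 + (-2)²*0.25
= 9*1.3333333 + 4*0.25 = 13

13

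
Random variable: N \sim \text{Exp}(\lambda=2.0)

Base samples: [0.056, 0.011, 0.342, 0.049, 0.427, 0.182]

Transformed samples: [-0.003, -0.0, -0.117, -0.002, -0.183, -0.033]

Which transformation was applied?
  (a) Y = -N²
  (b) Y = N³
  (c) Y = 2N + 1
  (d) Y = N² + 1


Checking option (a) Y = -N²:
  N = 0.056 -> Y = -0.003 ✓
  N = 0.011 -> Y = -0.0 ✓
  N = 0.342 -> Y = -0.117 ✓
All samples match this transformation.

(a) -N²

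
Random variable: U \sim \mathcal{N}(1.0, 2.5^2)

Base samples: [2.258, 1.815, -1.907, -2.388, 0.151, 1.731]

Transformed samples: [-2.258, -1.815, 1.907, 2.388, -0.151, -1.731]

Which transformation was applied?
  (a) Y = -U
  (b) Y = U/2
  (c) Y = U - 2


Checking option (a) Y = -U:
  U = 2.258 -> Y = -2.258 ✓
  U = 1.815 -> Y = -1.815 ✓
  U = -1.907 -> Y = 1.907 ✓
All samples match this transformation.

(a) -U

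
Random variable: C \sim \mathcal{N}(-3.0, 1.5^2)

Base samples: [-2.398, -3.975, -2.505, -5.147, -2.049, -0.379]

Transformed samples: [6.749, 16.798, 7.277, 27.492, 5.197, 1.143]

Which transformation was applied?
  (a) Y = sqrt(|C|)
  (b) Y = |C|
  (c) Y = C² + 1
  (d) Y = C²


Checking option (c) Y = C² + 1:
  C = -2.398 -> Y = 6.749 ✓
  C = -3.975 -> Y = 16.798 ✓
  C = -2.505 -> Y = 7.277 ✓
All samples match this transformation.

(c) C² + 1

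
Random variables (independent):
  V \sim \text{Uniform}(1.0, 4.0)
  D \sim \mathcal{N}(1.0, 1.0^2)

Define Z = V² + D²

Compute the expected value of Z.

E[Z] = E[V²] + E[D²]
E[V²] = Var(V) + E[V]² = 0.75 + 6.25 = 7
E[D²] = Var(D) + E[D]² = 1 + 1 = 2
E[Z] = 7 + 2 = 9

9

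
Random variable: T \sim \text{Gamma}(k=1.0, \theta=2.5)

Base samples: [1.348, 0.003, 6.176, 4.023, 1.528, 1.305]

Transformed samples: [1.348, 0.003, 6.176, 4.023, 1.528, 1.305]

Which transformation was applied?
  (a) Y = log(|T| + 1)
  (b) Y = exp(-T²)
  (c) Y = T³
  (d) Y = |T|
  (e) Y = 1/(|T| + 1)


Checking option (d) Y = |T|:
  T = 1.348 -> Y = 1.348 ✓
  T = 0.003 -> Y = 0.003 ✓
  T = 6.176 -> Y = 6.176 ✓
All samples match this transformation.

(d) |T|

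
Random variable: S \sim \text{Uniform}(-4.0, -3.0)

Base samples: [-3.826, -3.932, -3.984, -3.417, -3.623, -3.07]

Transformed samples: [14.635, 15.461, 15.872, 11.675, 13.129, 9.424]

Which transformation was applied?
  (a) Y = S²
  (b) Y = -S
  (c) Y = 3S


Checking option (a) Y = S²:
  S = -3.826 -> Y = 14.635 ✓
  S = -3.932 -> Y = 15.461 ✓
  S = -3.984 -> Y = 15.872 ✓
All samples match this transformation.

(a) S²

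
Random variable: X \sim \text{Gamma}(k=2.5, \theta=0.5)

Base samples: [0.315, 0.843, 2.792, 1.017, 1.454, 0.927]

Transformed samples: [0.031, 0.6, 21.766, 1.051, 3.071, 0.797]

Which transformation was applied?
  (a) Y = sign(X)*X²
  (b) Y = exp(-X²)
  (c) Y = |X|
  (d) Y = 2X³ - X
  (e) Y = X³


Checking option (e) Y = X³:
  X = 0.315 -> Y = 0.031 ✓
  X = 0.843 -> Y = 0.6 ✓
  X = 2.792 -> Y = 21.766 ✓
All samples match this transformation.

(e) X³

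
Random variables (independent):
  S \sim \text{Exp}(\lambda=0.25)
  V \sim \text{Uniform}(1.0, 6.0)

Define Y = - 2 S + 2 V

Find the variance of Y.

For independent RVs: Var(aX + bY) = a²Var(X) + b²Var(Y)
Var(S) = 16
Var(V) = 2.0833333
Var(Y) = (-2)²*16 + 2²*2.0833333
= 4*16 + 4*2.0833333 = 72.333333

72.333333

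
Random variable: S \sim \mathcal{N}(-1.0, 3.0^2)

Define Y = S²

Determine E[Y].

Using E[X²] = Var(X) + (E[X])²:
E[S] = -1
Var(S) = 3.0^2 = 9
E[S²] = 9 + (-1)² = 9 + 1 = 10

10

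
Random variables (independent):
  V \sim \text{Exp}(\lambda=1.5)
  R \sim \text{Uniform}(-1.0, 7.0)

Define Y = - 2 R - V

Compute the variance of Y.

For independent RVs: Var(aX + bY) = a²Var(X) + b²Var(Y)
Var(V) = 0.44444444
Var(R) = 5.3333333
Var(Y) = (-1)²*0.44444444 + (-2)²*5.3333333
= 1*0.44444444 + 4*5.3333333 = 21.777778

21.777778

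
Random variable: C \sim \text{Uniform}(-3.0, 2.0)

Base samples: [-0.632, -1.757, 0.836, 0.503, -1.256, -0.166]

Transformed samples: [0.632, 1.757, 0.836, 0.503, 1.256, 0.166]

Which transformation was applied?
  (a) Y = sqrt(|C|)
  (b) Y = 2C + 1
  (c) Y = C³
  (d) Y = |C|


Checking option (d) Y = |C|:
  C = -0.632 -> Y = 0.632 ✓
  C = -1.757 -> Y = 1.757 ✓
  C = 0.836 -> Y = 0.836 ✓
All samples match this transformation.

(d) |C|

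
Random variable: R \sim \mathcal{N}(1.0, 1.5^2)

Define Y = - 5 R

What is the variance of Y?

For Y = aR + b: Var(Y) = a² * Var(R)
Var(R) = 1.5^2 = 2.25
Var(Y) = (-5)² * 2.25 = 25 * 2.25 = 56.25

56.25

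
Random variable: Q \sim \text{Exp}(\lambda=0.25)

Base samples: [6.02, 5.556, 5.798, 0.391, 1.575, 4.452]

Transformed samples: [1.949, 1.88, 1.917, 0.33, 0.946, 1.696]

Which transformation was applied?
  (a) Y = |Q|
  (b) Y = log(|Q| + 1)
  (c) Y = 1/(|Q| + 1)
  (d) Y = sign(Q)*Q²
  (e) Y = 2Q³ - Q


Checking option (b) Y = log(|Q| + 1):
  Q = 6.02 -> Y = 1.949 ✓
  Q = 5.556 -> Y = 1.88 ✓
  Q = 5.798 -> Y = 1.917 ✓
All samples match this transformation.

(b) log(|Q| + 1)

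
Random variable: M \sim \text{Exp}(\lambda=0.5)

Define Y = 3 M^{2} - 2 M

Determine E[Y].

E[Y] = 3*E[M²] - 2*E[M]
E[M] = 2
E[M²] = Var(M) + (E[M])² = 4 + 4 = 8
E[Y] = 3*8 - 2*2 = 20

20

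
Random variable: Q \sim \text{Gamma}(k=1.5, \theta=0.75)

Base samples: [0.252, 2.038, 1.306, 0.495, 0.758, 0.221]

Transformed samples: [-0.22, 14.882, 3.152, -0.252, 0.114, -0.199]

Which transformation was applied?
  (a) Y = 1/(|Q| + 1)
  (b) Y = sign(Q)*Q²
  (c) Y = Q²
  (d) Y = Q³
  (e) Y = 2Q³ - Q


Checking option (e) Y = 2Q³ - Q:
  Q = 0.252 -> Y = -0.22 ✓
  Q = 2.038 -> Y = 14.882 ✓
  Q = 1.306 -> Y = 3.152 ✓
All samples match this transformation.

(e) 2Q³ - Q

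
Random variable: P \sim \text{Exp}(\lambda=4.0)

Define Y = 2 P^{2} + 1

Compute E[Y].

E[Y] = 2*E[P²] + 1
E[P] = 0.25
E[P²] = Var(P) + (E[P])² = 0.0625 + 0.0625 = 0.125
E[Y] = 2*0.125 + 1 = 1.25

1.25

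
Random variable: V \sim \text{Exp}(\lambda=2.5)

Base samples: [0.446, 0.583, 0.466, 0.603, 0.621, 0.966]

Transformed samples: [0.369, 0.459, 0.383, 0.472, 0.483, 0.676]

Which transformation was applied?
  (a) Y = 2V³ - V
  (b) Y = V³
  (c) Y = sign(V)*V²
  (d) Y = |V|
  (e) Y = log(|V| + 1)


Checking option (e) Y = log(|V| + 1):
  V = 0.446 -> Y = 0.369 ✓
  V = 0.583 -> Y = 0.459 ✓
  V = 0.466 -> Y = 0.383 ✓
All samples match this transformation.

(e) log(|V| + 1)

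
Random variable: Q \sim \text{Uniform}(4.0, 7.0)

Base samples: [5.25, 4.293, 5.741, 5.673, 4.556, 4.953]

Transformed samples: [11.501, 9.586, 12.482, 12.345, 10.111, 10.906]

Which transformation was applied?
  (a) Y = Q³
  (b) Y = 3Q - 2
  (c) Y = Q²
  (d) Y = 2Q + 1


Checking option (d) Y = 2Q + 1:
  Q = 5.25 -> Y = 11.501 ✓
  Q = 4.293 -> Y = 9.586 ✓
  Q = 5.741 -> Y = 12.482 ✓
All samples match this transformation.

(d) 2Q + 1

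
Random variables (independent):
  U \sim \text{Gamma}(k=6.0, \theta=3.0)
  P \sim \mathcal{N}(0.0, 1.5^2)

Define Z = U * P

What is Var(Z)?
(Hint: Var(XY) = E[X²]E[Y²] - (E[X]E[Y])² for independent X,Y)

Var(XY) = E[X²]E[Y²] - (E[X]E[Y])²
E[U] = 18, Var(U) = 54
E[P] = 0, Var(P) = 2.25
E[U²] = 54 + 18² = 378
E[P²] = 2.25 + 0² = 2.25
Var(Z) = 378*2.25 - (18*0)²
= 850.5 - 0 = 850.5

850.5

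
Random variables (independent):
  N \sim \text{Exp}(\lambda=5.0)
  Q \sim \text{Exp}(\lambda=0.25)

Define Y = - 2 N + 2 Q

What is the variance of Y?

For independent RVs: Var(aX + bY) = a²Var(X) + b²Var(Y)
Var(N) = 0.04
Var(Q) = 16
Var(Y) = (-2)²*0.04 + 2²*16
= 4*0.04 + 4*16 = 64.16

64.16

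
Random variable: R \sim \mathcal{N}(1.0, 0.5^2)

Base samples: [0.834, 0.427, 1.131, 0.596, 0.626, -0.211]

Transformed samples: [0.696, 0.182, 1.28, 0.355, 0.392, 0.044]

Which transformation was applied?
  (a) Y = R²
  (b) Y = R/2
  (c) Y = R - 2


Checking option (a) Y = R²:
  R = 0.834 -> Y = 0.696 ✓
  R = 0.427 -> Y = 0.182 ✓
  R = 1.131 -> Y = 1.28 ✓
All samples match this transformation.

(a) R²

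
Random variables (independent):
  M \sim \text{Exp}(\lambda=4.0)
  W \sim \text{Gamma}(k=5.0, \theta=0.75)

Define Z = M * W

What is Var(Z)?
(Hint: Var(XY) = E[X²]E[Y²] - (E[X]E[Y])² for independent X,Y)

Var(XY) = E[X²]E[Y²] - (E[X]E[Y])²
E[M] = 0.25, Var(M) = 0.0625
E[W] = 3.75, Var(W) = 2.8125
E[M²] = 0.0625 + 0.25² = 0.125
E[W²] = 2.8125 + 3.75² = 16.875
Var(Z) = 0.125*16.875 - (0.25*3.75)²
= 2.109375 - 0.87890625 = 1.2304688

1.2304688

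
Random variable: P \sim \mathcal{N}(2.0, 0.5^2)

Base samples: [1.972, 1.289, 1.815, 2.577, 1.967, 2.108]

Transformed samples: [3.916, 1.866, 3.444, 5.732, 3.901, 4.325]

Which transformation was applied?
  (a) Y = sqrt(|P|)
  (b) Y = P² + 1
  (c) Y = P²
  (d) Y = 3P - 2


Checking option (d) Y = 3P - 2:
  P = 1.972 -> Y = 3.916 ✓
  P = 1.289 -> Y = 1.866 ✓
  P = 1.815 -> Y = 3.444 ✓
All samples match this transformation.

(d) 3P - 2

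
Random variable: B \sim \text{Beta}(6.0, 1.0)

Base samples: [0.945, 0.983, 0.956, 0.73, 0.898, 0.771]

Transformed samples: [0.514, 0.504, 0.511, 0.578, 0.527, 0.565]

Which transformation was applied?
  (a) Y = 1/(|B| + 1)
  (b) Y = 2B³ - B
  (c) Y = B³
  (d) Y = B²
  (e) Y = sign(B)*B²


Checking option (a) Y = 1/(|B| + 1):
  B = 0.945 -> Y = 0.514 ✓
  B = 0.983 -> Y = 0.504 ✓
  B = 0.956 -> Y = 0.511 ✓
All samples match this transformation.

(a) 1/(|B| + 1)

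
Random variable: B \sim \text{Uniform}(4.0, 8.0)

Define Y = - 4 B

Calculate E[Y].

For Y = -4B:
E[Y] = -4 * E[B]
E[B] = (4 + 8)/2 = 6
E[Y] = -4 * 6 = -24

-24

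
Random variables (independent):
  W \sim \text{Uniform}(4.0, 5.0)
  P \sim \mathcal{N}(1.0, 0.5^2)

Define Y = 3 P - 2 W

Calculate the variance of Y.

For independent RVs: Var(aX + bY) = a²Var(X) + b²Var(Y)
Var(W) = 0.083333333
Var(P) = 0.25
Var(Y) = (-2)²*0.083333333 + 3²*0.25
= 4*0.083333333 + 9*0.25 = 2.5833333

2.5833333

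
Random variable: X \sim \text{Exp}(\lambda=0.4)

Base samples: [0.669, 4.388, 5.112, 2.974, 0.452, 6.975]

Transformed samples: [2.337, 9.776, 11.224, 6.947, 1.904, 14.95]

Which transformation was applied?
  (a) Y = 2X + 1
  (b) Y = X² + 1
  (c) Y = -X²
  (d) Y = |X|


Checking option (a) Y = 2X + 1:
  X = 0.669 -> Y = 2.337 ✓
  X = 4.388 -> Y = 9.776 ✓
  X = 5.112 -> Y = 11.224 ✓
All samples match this transformation.

(a) 2X + 1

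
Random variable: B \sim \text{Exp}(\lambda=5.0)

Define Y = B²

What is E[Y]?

Using E[X²] = Var(X) + (E[X])²:
E[B] = 0.2
Var(B) = 1/5.0^2 = 0.04
E[B²] = 0.04 + 0.2² = 0.04 + 0.04 = 0.08

0.08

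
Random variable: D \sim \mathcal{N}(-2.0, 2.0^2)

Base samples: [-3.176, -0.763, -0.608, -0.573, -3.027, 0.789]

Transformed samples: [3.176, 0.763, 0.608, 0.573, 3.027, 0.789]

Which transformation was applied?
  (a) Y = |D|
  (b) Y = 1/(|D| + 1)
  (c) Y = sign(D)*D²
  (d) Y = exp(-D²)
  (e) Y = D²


Checking option (a) Y = |D|:
  D = -3.176 -> Y = 3.176 ✓
  D = -0.763 -> Y = 0.763 ✓
  D = -0.608 -> Y = 0.608 ✓
All samples match this transformation.

(a) |D|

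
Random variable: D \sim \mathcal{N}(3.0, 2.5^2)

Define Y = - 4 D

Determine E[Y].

For Y = -4D:
E[Y] = -4 * E[D]
E[D] = 3.0 = 3
E[Y] = -4 * 3 = -12

-12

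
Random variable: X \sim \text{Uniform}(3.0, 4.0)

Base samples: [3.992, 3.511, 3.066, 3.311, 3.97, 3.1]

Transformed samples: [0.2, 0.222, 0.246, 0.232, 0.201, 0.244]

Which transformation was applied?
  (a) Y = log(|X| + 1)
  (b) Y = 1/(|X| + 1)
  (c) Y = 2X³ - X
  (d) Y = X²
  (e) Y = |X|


Checking option (b) Y = 1/(|X| + 1):
  X = 3.992 -> Y = 0.2 ✓
  X = 3.511 -> Y = 0.222 ✓
  X = 3.066 -> Y = 0.246 ✓
All samples match this transformation.

(b) 1/(|X| + 1)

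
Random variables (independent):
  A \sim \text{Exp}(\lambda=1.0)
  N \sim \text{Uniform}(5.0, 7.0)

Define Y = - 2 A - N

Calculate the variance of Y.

For independent RVs: Var(aX + bY) = a²Var(X) + b²Var(Y)
Var(A) = 1
Var(N) = 0.33333333
Var(Y) = (-2)²*1 + (-1)²*0.33333333
= 4*1 + 1*0.33333333 = 4.3333333

4.3333333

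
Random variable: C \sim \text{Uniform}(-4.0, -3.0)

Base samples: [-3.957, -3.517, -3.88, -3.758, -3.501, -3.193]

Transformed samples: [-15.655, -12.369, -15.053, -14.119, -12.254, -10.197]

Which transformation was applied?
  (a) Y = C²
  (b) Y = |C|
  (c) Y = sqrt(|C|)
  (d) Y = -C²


Checking option (d) Y = -C²:
  C = -3.957 -> Y = -15.655 ✓
  C = -3.517 -> Y = -12.369 ✓
  C = -3.88 -> Y = -15.053 ✓
All samples match this transformation.

(d) -C²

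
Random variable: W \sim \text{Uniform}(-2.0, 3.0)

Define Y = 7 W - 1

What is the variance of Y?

For Y = aW + b: Var(Y) = a² * Var(W)
Var(W) = (3 + 2)^2/12 = 2.0833333
Var(Y) = 7² * 2.0833333 = 49 * 2.0833333 = 102.08333

102.08333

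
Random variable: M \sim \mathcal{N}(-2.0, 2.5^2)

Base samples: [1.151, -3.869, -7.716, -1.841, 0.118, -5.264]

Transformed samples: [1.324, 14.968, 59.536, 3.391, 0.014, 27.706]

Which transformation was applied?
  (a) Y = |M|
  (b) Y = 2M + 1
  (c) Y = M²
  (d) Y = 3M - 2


Checking option (c) Y = M²:
  M = 1.151 -> Y = 1.324 ✓
  M = -3.869 -> Y = 14.968 ✓
  M = -7.716 -> Y = 59.536 ✓
All samples match this transformation.

(c) M²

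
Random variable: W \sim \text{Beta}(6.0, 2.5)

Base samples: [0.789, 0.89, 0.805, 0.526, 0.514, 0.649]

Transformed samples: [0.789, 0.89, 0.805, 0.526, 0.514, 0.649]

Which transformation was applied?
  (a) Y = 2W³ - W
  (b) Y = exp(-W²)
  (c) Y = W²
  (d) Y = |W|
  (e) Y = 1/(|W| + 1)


Checking option (d) Y = |W|:
  W = 0.789 -> Y = 0.789 ✓
  W = 0.89 -> Y = 0.89 ✓
  W = 0.805 -> Y = 0.805 ✓
All samples match this transformation.

(d) |W|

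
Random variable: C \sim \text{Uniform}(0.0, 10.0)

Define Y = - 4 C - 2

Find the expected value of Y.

For Y = -4C - 2:
E[Y] = -4 * E[C] - 2
E[C] = (0 + 10)/2 = 5
E[Y] = -4 * 5 - 2 = -22

-22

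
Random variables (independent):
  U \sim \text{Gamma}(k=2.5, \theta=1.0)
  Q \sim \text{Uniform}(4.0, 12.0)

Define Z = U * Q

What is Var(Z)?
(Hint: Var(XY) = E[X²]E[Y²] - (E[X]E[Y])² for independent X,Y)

Var(XY) = E[X²]E[Y²] - (E[X]E[Y])²
E[U] = 2.5, Var(U) = 2.5
E[Q] = 8, Var(Q) = 5.3333333
E[U²] = 2.5 + 2.5² = 8.75
E[Q²] = 5.3333333 + 8² = 69.333333
Var(Z) = 8.75*69.333333 - (2.5*8)²
= 606.66667 - 400 = 206.66667

206.66667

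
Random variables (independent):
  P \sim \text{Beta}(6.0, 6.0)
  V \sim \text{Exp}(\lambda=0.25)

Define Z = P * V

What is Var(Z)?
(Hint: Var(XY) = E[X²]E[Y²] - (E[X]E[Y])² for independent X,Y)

Var(XY) = E[X²]E[Y²] - (E[X]E[Y])²
E[P] = 0.5, Var(P) = 0.019230769
E[V] = 4, Var(V) = 16
E[P²] = 0.019230769 + 0.5² = 0.26923077
E[V²] = 16 + 4² = 32
Var(Z) = 0.26923077*32 - (0.5*4)²
= 8.6153846 - 4 = 4.6153846

4.6153846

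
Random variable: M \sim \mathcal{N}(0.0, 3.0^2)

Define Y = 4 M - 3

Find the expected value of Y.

For Y = 4M - 3:
E[Y] = 4 * E[M] - 3
E[M] = 0.0 = 0
E[Y] = 4 * 0 - 3 = -3

-3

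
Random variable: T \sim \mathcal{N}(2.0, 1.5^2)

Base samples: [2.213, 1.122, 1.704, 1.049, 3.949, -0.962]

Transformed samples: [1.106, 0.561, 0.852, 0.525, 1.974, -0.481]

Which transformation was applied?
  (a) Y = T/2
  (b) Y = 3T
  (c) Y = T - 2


Checking option (a) Y = T/2:
  T = 2.213 -> Y = 1.106 ✓
  T = 1.122 -> Y = 0.561 ✓
  T = 1.704 -> Y = 0.852 ✓
All samples match this transformation.

(a) T/2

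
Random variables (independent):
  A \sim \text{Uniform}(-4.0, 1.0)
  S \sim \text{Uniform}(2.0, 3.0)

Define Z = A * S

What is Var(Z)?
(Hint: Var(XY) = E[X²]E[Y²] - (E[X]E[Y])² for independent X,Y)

Var(XY) = E[X²]E[Y²] - (E[X]E[Y])²
E[A] = -1.5, Var(A) = 2.0833333
E[S] = 2.5, Var(S) = 0.083333333
E[A²] = 2.0833333 + (-1.5)² = 4.3333333
E[S²] = 0.083333333 + 2.5² = 6.3333333
Var(Z) = 4.3333333*6.3333333 - (-1.5*2.5)²
= 27.444444 - 14.0625 = 13.381944

13.381944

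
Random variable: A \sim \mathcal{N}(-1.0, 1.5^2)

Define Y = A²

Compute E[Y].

Using E[X²] = Var(X) + (E[X])²:
E[A] = -1
Var(A) = 1.5^2 = 2.25
E[A²] = 2.25 + (-1)² = 2.25 + 1 = 3.25

3.25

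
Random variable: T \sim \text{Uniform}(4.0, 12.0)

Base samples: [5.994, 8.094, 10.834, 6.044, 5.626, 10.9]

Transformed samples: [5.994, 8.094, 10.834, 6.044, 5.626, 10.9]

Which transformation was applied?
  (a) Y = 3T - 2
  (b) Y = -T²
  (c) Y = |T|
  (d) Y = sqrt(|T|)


Checking option (c) Y = |T|:
  T = 5.994 -> Y = 5.994 ✓
  T = 8.094 -> Y = 8.094 ✓
  T = 10.834 -> Y = 10.834 ✓
All samples match this transformation.

(c) |T|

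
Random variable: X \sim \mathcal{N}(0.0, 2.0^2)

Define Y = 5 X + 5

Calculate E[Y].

For Y = 5X + 5:
E[Y] = 5 * E[X] + 5
E[X] = 0.0 = 0
E[Y] = 5 * 0 + 5 = 5

5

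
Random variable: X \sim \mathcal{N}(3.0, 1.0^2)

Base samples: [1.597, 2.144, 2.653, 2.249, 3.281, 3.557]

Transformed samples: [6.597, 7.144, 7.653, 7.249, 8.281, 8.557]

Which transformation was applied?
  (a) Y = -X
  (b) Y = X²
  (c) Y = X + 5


Checking option (c) Y = X + 5:
  X = 1.597 -> Y = 6.597 ✓
  X = 2.144 -> Y = 7.144 ✓
  X = 2.653 -> Y = 7.653 ✓
All samples match this transformation.

(c) X + 5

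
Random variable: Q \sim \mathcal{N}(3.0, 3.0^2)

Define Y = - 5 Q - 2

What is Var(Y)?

For Y = aQ + b: Var(Y) = a² * Var(Q)
Var(Q) = 3.0^2 = 9
Var(Y) = (-5)² * 9 = 25 * 9 = 225

225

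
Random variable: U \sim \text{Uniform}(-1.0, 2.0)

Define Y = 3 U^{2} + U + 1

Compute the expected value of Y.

E[Y] = 3*E[U²] + 1*E[U] + 1
E[U] = 0.5
E[U²] = Var(U) + (E[U])² = 0.75 + 0.25 = 1
E[Y] = 3*1 + 1*0.5 + 1 = 4.5

4.5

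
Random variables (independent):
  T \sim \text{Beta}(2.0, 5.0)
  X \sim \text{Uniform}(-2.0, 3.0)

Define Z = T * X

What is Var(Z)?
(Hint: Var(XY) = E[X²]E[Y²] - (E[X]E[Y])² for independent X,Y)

Var(XY) = E[X²]E[Y²] - (E[X]E[Y])²
E[T] = 0.28571429, Var(T) = 0.025510204
E[X] = 0.5, Var(X) = 2.0833333
E[T²] = 0.025510204 + 0.28571429² = 0.10714286
E[X²] = 2.0833333 + 0.5² = 2.3333333
Var(Z) = 0.10714286*2.3333333 - (0.28571429*0.5)²
= 0.25 - 0.020408163 = 0.22959184

0.22959184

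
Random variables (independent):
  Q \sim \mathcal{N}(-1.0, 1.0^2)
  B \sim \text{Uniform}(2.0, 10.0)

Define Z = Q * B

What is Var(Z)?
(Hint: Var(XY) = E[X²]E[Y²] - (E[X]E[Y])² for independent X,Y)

Var(XY) = E[X²]E[Y²] - (E[X]E[Y])²
E[Q] = -1, Var(Q) = 1
E[B] = 6, Var(B) = 5.3333333
E[Q²] = 1 + (-1)² = 2
E[B²] = 5.3333333 + 6² = 41.333333
Var(Z) = 2*41.333333 - (-1*6)²
= 82.666667 - 36 = 46.666667

46.666667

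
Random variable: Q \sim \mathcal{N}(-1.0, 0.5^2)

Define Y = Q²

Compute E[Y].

E[Q²] = Var(Q) + (E[Q])² = 0.25 + 1 = 1.25

1.25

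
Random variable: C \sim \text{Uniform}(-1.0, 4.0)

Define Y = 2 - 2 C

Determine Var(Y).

For Y = aC + b: Var(Y) = a² * Var(C)
Var(C) = (4 + 1)^2/12 = 2.0833333
Var(Y) = (-2)² * 2.0833333 = 4 * 2.0833333 = 8.3333333

8.3333333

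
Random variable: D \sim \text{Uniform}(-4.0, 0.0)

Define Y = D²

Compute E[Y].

Using E[X²] = Var(X) + (E[X])²:
E[D] = -2
Var(D) = (0 + 4)^2/12 = 1.3333333
E[D²] = 1.3333333 + (-2)² = 1.3333333 + 4 = 5.3333333

5.3333333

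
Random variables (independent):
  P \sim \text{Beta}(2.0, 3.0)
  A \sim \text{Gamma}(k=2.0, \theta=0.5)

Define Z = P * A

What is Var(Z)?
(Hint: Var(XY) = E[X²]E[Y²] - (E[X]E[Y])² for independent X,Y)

Var(XY) = E[X²]E[Y²] - (E[X]E[Y])²
E[P] = 0.4, Var(P) = 0.04
E[A] = 1, Var(A) = 0.5
E[P²] = 0.04 + 0.4² = 0.2
E[A²] = 0.5 + 1² = 1.5
Var(Z) = 0.2*1.5 - (0.4*1)²
= 0.3 - 0.16 = 0.14

0.14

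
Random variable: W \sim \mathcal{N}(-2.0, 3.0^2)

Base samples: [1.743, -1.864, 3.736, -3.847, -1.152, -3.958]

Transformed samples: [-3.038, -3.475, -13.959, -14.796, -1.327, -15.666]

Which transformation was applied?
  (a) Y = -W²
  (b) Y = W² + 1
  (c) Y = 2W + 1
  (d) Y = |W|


Checking option (a) Y = -W²:
  W = 1.743 -> Y = -3.038 ✓
  W = -1.864 -> Y = -3.475 ✓
  W = 3.736 -> Y = -13.959 ✓
All samples match this transformation.

(a) -W²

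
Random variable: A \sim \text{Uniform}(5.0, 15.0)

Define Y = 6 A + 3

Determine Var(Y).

For Y = aA + b: Var(Y) = a² * Var(A)
Var(A) = (15 - 5)^2/12 = 8.3333333
Var(Y) = 6² * 8.3333333 = 36 * 8.3333333 = 300

300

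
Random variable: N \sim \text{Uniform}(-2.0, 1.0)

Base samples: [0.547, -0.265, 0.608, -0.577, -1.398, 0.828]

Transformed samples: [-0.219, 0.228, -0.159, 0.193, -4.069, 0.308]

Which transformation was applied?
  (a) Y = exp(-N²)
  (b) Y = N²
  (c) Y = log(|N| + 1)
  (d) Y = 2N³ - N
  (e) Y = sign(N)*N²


Checking option (d) Y = 2N³ - N:
  N = 0.547 -> Y = -0.219 ✓
  N = -0.265 -> Y = 0.228 ✓
  N = 0.608 -> Y = -0.159 ✓
All samples match this transformation.

(d) 2N³ - N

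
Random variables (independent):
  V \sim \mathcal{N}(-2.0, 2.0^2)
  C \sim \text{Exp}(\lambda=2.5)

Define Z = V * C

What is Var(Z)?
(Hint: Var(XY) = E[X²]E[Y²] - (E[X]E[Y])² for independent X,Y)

Var(XY) = E[X²]E[Y²] - (E[X]E[Y])²
E[V] = -2, Var(V) = 4
E[C] = 0.4, Var(C) = 0.16
E[V²] = 4 + (-2)² = 8
E[C²] = 0.16 + 0.4² = 0.32
Var(Z) = 8*0.32 - (-2*0.4)²
= 2.56 - 0.64 = 1.92

1.92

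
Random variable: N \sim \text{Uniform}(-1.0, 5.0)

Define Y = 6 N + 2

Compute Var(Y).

For Y = aN + b: Var(Y) = a² * Var(N)
Var(N) = (5 + 1)^2/12 = 3
Var(Y) = 6² * 3 = 36 * 3 = 108

108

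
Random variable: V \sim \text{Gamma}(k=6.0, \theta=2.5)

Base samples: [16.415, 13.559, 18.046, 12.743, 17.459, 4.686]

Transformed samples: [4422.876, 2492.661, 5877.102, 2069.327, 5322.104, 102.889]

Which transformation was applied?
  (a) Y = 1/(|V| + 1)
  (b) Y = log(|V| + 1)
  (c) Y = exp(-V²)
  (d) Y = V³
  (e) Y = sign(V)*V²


Checking option (d) Y = V³:
  V = 16.415 -> Y = 4422.876 ✓
  V = 13.559 -> Y = 2492.661 ✓
  V = 18.046 -> Y = 5877.102 ✓
All samples match this transformation.

(d) V³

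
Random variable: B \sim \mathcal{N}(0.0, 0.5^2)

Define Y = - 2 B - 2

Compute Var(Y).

For Y = aB + b: Var(Y) = a² * Var(B)
Var(B) = 0.5^2 = 0.25
Var(Y) = (-2)² * 0.25 = 4 * 0.25 = 1

1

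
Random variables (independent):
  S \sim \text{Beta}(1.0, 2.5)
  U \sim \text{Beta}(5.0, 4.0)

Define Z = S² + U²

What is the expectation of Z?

E[Z] = E[S²] + E[U²]
E[S²] = Var(S) + E[S]² = 0.045351474 + 0.081632653 = 0.12698413
E[U²] = Var(U) + E[U]² = 0.024691358 + 0.30864198 = 0.33333333
E[Z] = 0.12698413 + 0.33333333 = 0.46031746

0.46031746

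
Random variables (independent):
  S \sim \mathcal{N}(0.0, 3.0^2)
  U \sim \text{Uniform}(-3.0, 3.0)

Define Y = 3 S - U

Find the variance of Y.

For independent RVs: Var(aX + bY) = a²Var(X) + b²Var(Y)
Var(S) = 9
Var(U) = 3
Var(Y) = 3²*9 + (-1)²*3
= 9*9 + 1*3 = 84

84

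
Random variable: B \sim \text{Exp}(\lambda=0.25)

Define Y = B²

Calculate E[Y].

Using E[X²] = Var(X) + (E[X])²:
E[B] = 4
Var(B) = 1/0.25^2 = 16
E[B²] = 16 + 4² = 16 + 16 = 32

32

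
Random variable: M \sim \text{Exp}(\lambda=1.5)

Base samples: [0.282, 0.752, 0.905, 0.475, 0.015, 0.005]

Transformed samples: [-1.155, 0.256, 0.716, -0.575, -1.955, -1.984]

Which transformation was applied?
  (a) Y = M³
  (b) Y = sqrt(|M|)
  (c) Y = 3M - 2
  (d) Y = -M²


Checking option (c) Y = 3M - 2:
  M = 0.282 -> Y = -1.155 ✓
  M = 0.752 -> Y = 0.256 ✓
  M = 0.905 -> Y = 0.716 ✓
All samples match this transformation.

(c) 3M - 2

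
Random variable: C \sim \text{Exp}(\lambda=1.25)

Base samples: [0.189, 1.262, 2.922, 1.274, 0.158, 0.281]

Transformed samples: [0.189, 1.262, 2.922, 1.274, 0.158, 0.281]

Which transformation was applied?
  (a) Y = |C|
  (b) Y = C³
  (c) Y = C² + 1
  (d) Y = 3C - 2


Checking option (a) Y = |C|:
  C = 0.189 -> Y = 0.189 ✓
  C = 1.262 -> Y = 1.262 ✓
  C = 2.922 -> Y = 2.922 ✓
All samples match this transformation.

(a) |C|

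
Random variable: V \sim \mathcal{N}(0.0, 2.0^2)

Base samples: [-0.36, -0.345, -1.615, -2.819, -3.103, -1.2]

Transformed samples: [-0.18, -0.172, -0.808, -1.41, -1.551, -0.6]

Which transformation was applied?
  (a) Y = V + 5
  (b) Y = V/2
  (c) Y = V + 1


Checking option (b) Y = V/2:
  V = -0.36 -> Y = -0.18 ✓
  V = -0.345 -> Y = -0.172 ✓
  V = -1.615 -> Y = -0.808 ✓
All samples match this transformation.

(b) V/2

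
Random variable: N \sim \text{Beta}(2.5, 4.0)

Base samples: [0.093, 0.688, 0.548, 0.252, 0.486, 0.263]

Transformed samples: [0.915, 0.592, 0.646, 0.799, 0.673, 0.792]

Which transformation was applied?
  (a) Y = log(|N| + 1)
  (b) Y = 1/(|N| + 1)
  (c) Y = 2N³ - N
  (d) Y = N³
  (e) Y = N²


Checking option (b) Y = 1/(|N| + 1):
  N = 0.093 -> Y = 0.915 ✓
  N = 0.688 -> Y = 0.592 ✓
  N = 0.548 -> Y = 0.646 ✓
All samples match this transformation.

(b) 1/(|N| + 1)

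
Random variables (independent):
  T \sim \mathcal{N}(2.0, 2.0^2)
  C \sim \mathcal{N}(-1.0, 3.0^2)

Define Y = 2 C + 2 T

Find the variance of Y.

For independent RVs: Var(aX + bY) = a²Var(X) + b²Var(Y)
Var(T) = 4
Var(C) = 9
Var(Y) = 2²*4 + 2²*9
= 4*4 + 4*9 = 52

52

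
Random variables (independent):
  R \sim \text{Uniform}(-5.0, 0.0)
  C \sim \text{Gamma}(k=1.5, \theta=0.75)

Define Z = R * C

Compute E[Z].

For independent RVs: E[XY] = E[X]*E[Y]
E[R] = -2.5
E[C] = 1.125
E[Z] = -2.5 * 1.125 = -2.8125

-2.8125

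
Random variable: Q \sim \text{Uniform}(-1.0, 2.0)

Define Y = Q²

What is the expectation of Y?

E[Q²] = Var(Q) + (E[Q])² = 0.75 + 0.25 = 1

1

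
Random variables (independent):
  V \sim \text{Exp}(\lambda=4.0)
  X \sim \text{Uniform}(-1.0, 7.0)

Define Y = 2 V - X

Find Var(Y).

For independent RVs: Var(aX + bY) = a²Var(X) + b²Var(Y)
Var(V) = 0.0625
Var(X) = 5.3333333
Var(Y) = 2²*0.0625 + (-1)²*5.3333333
= 4*0.0625 + 1*5.3333333 = 5.5833333

5.5833333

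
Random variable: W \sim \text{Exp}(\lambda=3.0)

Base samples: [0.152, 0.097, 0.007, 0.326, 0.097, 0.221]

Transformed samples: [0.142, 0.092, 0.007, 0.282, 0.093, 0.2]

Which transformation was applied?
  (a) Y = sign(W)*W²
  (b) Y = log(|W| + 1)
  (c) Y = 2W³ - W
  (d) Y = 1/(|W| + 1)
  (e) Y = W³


Checking option (b) Y = log(|W| + 1):
  W = 0.152 -> Y = 0.142 ✓
  W = 0.097 -> Y = 0.092 ✓
  W = 0.007 -> Y = 0.007 ✓
All samples match this transformation.

(b) log(|W| + 1)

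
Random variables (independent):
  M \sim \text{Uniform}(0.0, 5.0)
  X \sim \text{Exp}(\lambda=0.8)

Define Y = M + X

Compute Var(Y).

For independent RVs: Var(aX + bY) = a²Var(X) + b²Var(Y)
Var(M) = 2.0833333
Var(X) = 1.5625
Var(Y) = 1²*2.0833333 + 1²*1.5625
= 1*2.0833333 + 1*1.5625 = 3.6458333

3.6458333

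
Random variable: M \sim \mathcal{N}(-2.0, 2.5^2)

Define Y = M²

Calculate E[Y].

Using E[X²] = Var(X) + (E[X])²:
E[M] = -2
Var(M) = 2.5^2 = 6.25
E[M²] = 6.25 + (-2)² = 6.25 + 4 = 10.25

10.25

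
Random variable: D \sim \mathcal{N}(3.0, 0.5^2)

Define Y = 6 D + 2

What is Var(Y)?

For Y = aD + b: Var(Y) = a² * Var(D)
Var(D) = 0.5^2 = 0.25
Var(Y) = 6² * 0.25 = 36 * 0.25 = 9

9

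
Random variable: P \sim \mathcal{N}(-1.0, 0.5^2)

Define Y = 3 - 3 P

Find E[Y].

For Y = -3P + 3:
E[Y] = -3 * E[P] + 3
E[P] = -1.0 = -1
E[Y] = -3 * (-1) + 3 = 6

6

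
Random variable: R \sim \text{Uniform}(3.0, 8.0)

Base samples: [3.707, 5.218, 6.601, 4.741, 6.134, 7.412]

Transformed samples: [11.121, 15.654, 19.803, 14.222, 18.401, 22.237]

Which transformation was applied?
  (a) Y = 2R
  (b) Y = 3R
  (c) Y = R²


Checking option (b) Y = 3R:
  R = 3.707 -> Y = 11.121 ✓
  R = 5.218 -> Y = 15.654 ✓
  R = 6.601 -> Y = 19.803 ✓
All samples match this transformation.

(b) 3R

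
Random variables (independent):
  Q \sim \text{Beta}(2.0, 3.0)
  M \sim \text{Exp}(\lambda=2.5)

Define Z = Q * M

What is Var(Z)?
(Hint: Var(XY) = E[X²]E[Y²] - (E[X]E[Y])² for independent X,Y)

Var(XY) = E[X²]E[Y²] - (E[X]E[Y])²
E[Q] = 0.4, Var(Q) = 0.04
E[M] = 0.4, Var(M) = 0.16
E[Q²] = 0.04 + 0.4² = 0.2
E[M²] = 0.16 + 0.4² = 0.32
Var(Z) = 0.2*0.32 - (0.4*0.4)²
= 0.064 - 0.0256 = 0.0384

0.0384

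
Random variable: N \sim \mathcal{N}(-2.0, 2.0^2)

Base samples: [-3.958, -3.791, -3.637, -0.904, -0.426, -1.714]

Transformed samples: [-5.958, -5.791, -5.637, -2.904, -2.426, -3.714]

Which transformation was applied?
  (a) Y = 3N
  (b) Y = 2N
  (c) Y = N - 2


Checking option (c) Y = N - 2:
  N = -3.958 -> Y = -5.958 ✓
  N = -3.791 -> Y = -5.791 ✓
  N = -3.637 -> Y = -5.637 ✓
All samples match this transformation.

(c) N - 2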